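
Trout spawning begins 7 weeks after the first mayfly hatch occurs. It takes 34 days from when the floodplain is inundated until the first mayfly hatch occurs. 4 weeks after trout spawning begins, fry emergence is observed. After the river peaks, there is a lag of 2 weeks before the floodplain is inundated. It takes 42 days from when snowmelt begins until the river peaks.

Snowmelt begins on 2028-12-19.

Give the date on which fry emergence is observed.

2029-06-04

Snowmelt begins: Dec 19, 2028.
The river peaks: Dec 19, 2028 + 42 days = Jan 30, 2029.
The floodplain is inundated: Jan 30, 2029 + 2 weeks = Feb 13, 2029.
The first mayfly hatch occurs: Feb 13, 2029 + 34 days = Mar 19, 2029.
Trout spawning begins: Mar 19, 2029 + 7 weeks = May 7, 2029.
Fry emergence is observed: May 7, 2029 + 4 weeks = Jun 4, 2029.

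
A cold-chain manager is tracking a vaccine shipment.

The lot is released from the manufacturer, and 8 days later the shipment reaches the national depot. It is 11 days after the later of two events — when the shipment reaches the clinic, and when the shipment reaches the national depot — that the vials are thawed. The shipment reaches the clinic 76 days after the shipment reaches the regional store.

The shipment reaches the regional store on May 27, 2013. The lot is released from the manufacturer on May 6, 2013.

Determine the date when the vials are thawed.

The shipment reaches the regional store: May 27, 2013.
The shipment reaches the clinic: May 27, 2013 + 76 days = Aug 11, 2013.
The lot is released from the manufacturer: May 6, 2013.
The shipment reaches the national depot: May 6, 2013 + 8 days = May 14, 2013.
Both prerequisites met — the shipment reaches the clinic (Aug 11, 2013), the shipment reaches the national depot (May 14, 2013); the later is Aug 11, 2013.
The vials are thawed: Aug 11, 2013 + 11 days = Aug 22, 2013.

August 22, 2013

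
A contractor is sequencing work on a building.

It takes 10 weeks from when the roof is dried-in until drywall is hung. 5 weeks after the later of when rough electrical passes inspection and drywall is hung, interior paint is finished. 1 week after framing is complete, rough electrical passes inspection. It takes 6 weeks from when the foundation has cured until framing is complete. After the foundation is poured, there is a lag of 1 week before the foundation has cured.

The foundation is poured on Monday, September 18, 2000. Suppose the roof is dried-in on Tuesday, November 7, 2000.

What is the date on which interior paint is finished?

The foundation is poured: Sep 18, 2000.
The foundation has cured: Sep 18, 2000 + 1 week = Sep 25, 2000.
Framing is complete: Sep 25, 2000 + 6 weeks = Nov 6, 2000.
Rough electrical passes inspection: Nov 6, 2000 + 1 week = Nov 13, 2000.
The roof is dried-in: Nov 7, 2000.
Drywall is hung: Nov 7, 2000 + 10 weeks = Jan 16, 2001.
Both prerequisites met — rough electrical passes inspection (Nov 13, 2000), drywall is hung (Jan 16, 2001); the later is Jan 16, 2001.
Interior paint is finished: Jan 16, 2001 + 5 weeks = Feb 20, 2001.

Tuesday, February 20, 2001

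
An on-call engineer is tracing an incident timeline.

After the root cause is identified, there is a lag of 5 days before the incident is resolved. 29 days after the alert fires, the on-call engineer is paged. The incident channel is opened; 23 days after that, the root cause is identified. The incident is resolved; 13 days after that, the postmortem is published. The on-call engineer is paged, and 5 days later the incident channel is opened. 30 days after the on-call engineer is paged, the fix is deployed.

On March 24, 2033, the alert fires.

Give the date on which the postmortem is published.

The alert fires: Mar 24, 2033.
The on-call engineer is paged: Mar 24, 2033 + 29 days = Apr 22, 2033.
The incident channel is opened: Apr 22, 2033 + 5 days = Apr 27, 2033.
The root cause is identified: Apr 27, 2033 + 23 days = May 20, 2033.
The incident is resolved: May 20, 2033 + 5 days = May 25, 2033.
The postmortem is published: May 25, 2033 + 13 days = Jun 7, 2033.

June 7, 2033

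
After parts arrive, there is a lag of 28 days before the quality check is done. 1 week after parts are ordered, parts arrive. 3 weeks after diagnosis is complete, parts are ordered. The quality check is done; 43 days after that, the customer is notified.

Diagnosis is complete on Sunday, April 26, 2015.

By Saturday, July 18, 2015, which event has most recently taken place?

The quality check is done

Diagnosis is complete: Apr 26, 2015.
Parts are ordered: Apr 26, 2015 + 3 weeks = May 17, 2015.
Parts arrive: May 17, 2015 + 1 week = May 24, 2015.
The quality check is done: May 24, 2015 + 28 days = Jun 21, 2015.
The customer is notified: Jun 21, 2015 + 43 days = Aug 3, 2015.
Jul 18, 2015 falls between when the quality check is done (Jun 21, 2015) and when the customer is notified (Aug 3, 2015).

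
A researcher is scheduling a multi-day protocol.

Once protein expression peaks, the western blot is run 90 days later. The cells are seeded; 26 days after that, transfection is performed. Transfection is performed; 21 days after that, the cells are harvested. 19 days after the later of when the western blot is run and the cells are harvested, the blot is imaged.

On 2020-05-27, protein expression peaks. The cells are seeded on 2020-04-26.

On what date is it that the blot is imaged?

2020-09-13

Protein expression peaks: May 27, 2020.
The western blot is run: May 27, 2020 + 90 days = Aug 25, 2020.
The cells are seeded: Apr 26, 2020.
Transfection is performed: Apr 26, 2020 + 26 days = May 22, 2020.
The cells are harvested: May 22, 2020 + 21 days = Jun 12, 2020.
Both prerequisites met — the western blot is run (Aug 25, 2020), the cells are harvested (Jun 12, 2020); the later is Aug 25, 2020.
The blot is imaged: Aug 25, 2020 + 19 days = Sep 13, 2020.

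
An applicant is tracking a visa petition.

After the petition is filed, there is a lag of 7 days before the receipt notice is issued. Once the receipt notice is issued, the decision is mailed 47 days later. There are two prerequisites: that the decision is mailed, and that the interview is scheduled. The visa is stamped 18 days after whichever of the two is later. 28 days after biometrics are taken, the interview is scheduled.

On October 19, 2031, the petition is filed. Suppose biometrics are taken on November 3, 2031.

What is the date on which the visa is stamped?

December 30, 2031

The petition is filed: Oct 19, 2031.
The receipt notice is issued: Oct 19, 2031 + 7 days = Oct 26, 2031.
The decision is mailed: Oct 26, 2031 + 47 days = Dec 12, 2031.
Biometrics are taken: Nov 3, 2031.
The interview is scheduled: Nov 3, 2031 + 28 days = Dec 1, 2031.
Both prerequisites met — the decision is mailed (Dec 12, 2031), the interview is scheduled (Dec 1, 2031); the later is Dec 12, 2031.
The visa is stamped: Dec 12, 2031 + 18 days = Dec 30, 2031.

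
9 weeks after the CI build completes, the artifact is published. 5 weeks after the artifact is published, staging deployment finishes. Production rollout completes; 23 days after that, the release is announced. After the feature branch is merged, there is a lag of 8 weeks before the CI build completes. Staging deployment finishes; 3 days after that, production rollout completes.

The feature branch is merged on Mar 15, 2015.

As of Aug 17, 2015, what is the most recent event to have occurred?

Staging deployment finishes

The feature branch is merged: Mar 15, 2015.
The CI build completes: Mar 15, 2015 + 8 weeks = May 10, 2015.
The artifact is published: May 10, 2015 + 9 weeks = Jul 12, 2015.
Staging deployment finishes: Jul 12, 2015 + 5 weeks = Aug 16, 2015.
Production rollout completes: Aug 16, 2015 + 3 days = Aug 19, 2015.
The release is announced: Aug 19, 2015 + 23 days = Sep 11, 2015.
Aug 17, 2015 falls between when staging deployment finishes (Aug 16, 2015) and when production rollout completes (Aug 19, 2015).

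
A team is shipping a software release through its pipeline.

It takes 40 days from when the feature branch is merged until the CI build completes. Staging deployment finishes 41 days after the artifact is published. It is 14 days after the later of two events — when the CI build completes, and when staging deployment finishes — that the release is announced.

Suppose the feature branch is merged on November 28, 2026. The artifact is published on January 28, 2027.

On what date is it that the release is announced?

The feature branch is merged: Nov 28, 2026.
The CI build completes: Nov 28, 2026 + 40 days = Jan 7, 2027.
The artifact is published: Jan 28, 2027.
Staging deployment finishes: Jan 28, 2027 + 41 days = Mar 10, 2027.
Both prerequisites met — the CI build completes (Jan 7, 2027), staging deployment finishes (Mar 10, 2027); the later is Mar 10, 2027.
The release is announced: Mar 10, 2027 + 14 days = Mar 24, 2027.

March 24, 2027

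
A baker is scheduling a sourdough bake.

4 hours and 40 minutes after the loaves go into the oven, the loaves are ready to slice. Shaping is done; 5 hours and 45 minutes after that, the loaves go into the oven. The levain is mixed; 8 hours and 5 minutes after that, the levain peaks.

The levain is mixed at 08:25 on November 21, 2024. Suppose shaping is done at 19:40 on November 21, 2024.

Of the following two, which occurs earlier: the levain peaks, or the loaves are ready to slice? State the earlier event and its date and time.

The levain is mixed: 08:25 Nov 21, 2024.
The levain peaks: 08:25 Nov 21, 2024 + 8h05m = 16:30 Nov 21, 2024.
Shaping is done: 19:40 Nov 21, 2024.
The loaves go into the oven: 19:40 Nov 21, 2024 + 5h45m = 01:25 Nov 22, 2024.
The loaves are ready to slice: 01:25 Nov 22, 2024 + 4h40m = 06:05 Nov 22, 2024.
Comparing: the levain peaks at 16:30 Nov 21, 2024 vs the loaves are ready to slice at 06:05 Nov 22, 2024. Earlier: the levain peaks.

The levain peaks — 16:30 on November 21, 2024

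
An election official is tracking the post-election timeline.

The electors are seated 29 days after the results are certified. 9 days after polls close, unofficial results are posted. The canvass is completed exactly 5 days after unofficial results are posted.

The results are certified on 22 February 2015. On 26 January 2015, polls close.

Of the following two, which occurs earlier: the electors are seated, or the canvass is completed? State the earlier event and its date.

The results are certified: Feb 22, 2015.
The electors are seated: Feb 22, 2015 + 29 days = Mar 23, 2015.
Polls close: Jan 26, 2015.
Unofficial results are posted: Jan 26, 2015 + 9 days = Feb 4, 2015.
The canvass is completed: Feb 4, 2015 + 5 days = Feb 9, 2015.
Comparing: the electors are seated on Mar 23, 2015 vs the canvass is completed on Feb 9, 2015. Earlier: the canvass is completed.

The canvass is completed — 9 February 2015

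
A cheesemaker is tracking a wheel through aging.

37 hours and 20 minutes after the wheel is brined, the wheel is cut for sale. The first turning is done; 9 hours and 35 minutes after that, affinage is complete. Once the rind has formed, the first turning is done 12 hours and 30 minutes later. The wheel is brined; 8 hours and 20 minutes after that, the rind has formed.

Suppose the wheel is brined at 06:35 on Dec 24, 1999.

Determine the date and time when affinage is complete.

13:00 on Dec 25, 1999

The wheel is brined: 06:35 Dec 24, 1999.
The rind has formed: 06:35 Dec 24, 1999 + 8h20m = 14:55 Dec 24, 1999.
The first turning is done: 14:55 Dec 24, 1999 + 12h30m = 03:25 Dec 25, 1999.
Affinage is complete: 03:25 Dec 25, 1999 + 9h35m = 13:00 Dec 25, 1999.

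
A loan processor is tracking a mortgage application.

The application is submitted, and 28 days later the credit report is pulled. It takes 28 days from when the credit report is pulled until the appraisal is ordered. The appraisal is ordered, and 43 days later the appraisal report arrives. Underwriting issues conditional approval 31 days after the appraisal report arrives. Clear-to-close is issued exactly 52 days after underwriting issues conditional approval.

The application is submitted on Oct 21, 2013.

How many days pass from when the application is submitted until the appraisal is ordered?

Causal path: the application is submitted → the credit report is pulled → the appraisal is ordered.
Total delay along the path: 28 + 28 = 56 days.

56 days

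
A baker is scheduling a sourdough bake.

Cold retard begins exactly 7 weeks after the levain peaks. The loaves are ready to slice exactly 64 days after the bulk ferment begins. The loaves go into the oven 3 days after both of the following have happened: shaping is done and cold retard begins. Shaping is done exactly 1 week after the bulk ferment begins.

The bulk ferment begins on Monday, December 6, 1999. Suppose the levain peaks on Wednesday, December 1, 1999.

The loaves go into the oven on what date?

Saturday, January 22, 2000

The bulk ferment begins: Dec 6, 1999.
Shaping is done: Dec 6, 1999 + 1 week = Dec 13, 1999.
The levain peaks: Dec 1, 1999.
Cold retard begins: Dec 1, 1999 + 7 weeks = Jan 19, 2000.
Both prerequisites met — shaping is done (Dec 13, 1999), cold retard begins (Jan 19, 2000); the later is Jan 19, 2000.
The loaves go into the oven: Jan 19, 2000 + 3 days = Jan 22, 2000.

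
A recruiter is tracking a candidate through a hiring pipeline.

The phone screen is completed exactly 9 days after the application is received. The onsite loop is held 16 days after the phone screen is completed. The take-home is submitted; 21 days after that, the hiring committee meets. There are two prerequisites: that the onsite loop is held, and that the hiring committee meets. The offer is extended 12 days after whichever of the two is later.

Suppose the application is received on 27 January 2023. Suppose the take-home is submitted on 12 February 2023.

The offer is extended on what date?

The application is received: Jan 27, 2023.
The phone screen is completed: Jan 27, 2023 + 9 days = Feb 5, 2023.
The onsite loop is held: Feb 5, 2023 + 16 days = Feb 21, 2023.
The take-home is submitted: Feb 12, 2023.
The hiring committee meets: Feb 12, 2023 + 21 days = Mar 5, 2023.
Both prerequisites met — the onsite loop is held (Feb 21, 2023), the hiring committee meets (Mar 5, 2023); the later is Mar 5, 2023.
The offer is extended: Mar 5, 2023 + 12 days = Mar 17, 2023.

17 March 2023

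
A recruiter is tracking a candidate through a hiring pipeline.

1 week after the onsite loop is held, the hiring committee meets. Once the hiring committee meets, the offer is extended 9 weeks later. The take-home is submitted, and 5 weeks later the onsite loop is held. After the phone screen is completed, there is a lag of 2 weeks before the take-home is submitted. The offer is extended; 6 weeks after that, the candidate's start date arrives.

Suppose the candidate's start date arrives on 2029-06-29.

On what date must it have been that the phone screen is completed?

The candidate's start date arrives: Jun 29, 2029.
The offer is extended: Jun 29, 2029 − 6 weeks = May 18, 2029.
The hiring committee meets: May 18, 2029 − 9 weeks = Mar 16, 2029.
The onsite loop is held: Mar 16, 2029 − 1 week = Mar 9, 2029.
The take-home is submitted: Mar 9, 2029 − 5 weeks = Feb 2, 2029.
The phone screen is completed: Feb 2, 2029 − 2 weeks = Jan 19, 2029.

2029-01-19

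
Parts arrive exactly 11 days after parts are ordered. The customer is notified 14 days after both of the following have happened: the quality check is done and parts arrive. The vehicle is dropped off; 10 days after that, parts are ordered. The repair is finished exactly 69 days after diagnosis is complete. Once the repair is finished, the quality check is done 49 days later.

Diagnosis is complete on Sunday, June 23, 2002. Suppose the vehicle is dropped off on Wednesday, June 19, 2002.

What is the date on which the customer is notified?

Diagnosis is complete: Jun 23, 2002.
The repair is finished: Jun 23, 2002 + 69 days = Aug 31, 2002.
The quality check is done: Aug 31, 2002 + 49 days = Oct 19, 2002.
The vehicle is dropped off: Jun 19, 2002.
Parts are ordered: Jun 19, 2002 + 10 days = Jun 29, 2002.
Parts arrive: Jun 29, 2002 + 11 days = Jul 10, 2002.
Both prerequisites met — the quality check is done (Oct 19, 2002), parts arrive (Jul 10, 2002); the later is Oct 19, 2002.
The customer is notified: Oct 19, 2002 + 14 days = Nov 2, 2002.

Saturday, November 2, 2002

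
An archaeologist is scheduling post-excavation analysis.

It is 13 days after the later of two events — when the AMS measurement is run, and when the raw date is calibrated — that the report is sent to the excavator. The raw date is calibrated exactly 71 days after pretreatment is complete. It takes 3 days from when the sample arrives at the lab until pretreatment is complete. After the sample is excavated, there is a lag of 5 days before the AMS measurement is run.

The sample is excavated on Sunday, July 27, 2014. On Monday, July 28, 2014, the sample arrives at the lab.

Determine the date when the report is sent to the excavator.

The sample is excavated: Jul 27, 2014.
The AMS measurement is run: Jul 27, 2014 + 5 days = Aug 1, 2014.
The sample arrives at the lab: Jul 28, 2014.
Pretreatment is complete: Jul 28, 2014 + 3 days = Jul 31, 2014.
The raw date is calibrated: Jul 31, 2014 + 71 days = Oct 10, 2014.
Both prerequisites met — the AMS measurement is run (Aug 1, 2014), the raw date is calibrated (Oct 10, 2014); the later is Oct 10, 2014.
The report is sent to the excavator: Oct 10, 2014 + 13 days = Oct 23, 2014.

Thursday, October 23, 2014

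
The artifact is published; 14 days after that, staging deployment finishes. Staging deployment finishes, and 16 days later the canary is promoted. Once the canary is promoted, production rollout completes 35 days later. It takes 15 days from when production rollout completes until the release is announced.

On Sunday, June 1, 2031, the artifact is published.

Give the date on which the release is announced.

Wednesday, August 20, 2031

The artifact is published: Jun 1, 2031.
Staging deployment finishes: Jun 1, 2031 + 14 days = Jun 15, 2031.
The canary is promoted: Jun 15, 2031 + 16 days = Jul 1, 2031.
Production rollout completes: Jul 1, 2031 + 35 days = Aug 5, 2031.
The release is announced: Aug 5, 2031 + 15 days = Aug 20, 2031.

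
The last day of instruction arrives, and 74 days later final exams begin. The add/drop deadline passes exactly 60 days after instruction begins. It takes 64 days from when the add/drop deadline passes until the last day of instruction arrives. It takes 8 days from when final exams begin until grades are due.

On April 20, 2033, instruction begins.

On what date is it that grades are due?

November 12, 2033

Instruction begins: Apr 20, 2033.
The add/drop deadline passes: Apr 20, 2033 + 60 days = Jun 19, 2033.
The last day of instruction arrives: Jun 19, 2033 + 64 days = Aug 22, 2033.
Final exams begin: Aug 22, 2033 + 74 days = Nov 4, 2033.
Grades are due: Nov 4, 2033 + 8 days = Nov 12, 2033.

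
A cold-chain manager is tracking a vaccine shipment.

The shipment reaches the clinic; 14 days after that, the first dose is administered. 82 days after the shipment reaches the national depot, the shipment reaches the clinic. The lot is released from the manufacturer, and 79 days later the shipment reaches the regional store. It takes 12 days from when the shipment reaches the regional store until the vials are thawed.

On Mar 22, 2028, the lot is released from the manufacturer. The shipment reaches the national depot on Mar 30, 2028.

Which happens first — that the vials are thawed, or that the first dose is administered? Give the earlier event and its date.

The vials are thawed — Jun 21, 2028

The lot is released from the manufacturer: Mar 22, 2028.
The shipment reaches the regional store: Mar 22, 2028 + 79 days = Jun 9, 2028.
The vials are thawed: Jun 9, 2028 + 12 days = Jun 21, 2028.
The shipment reaches the national depot: Mar 30, 2028.
The shipment reaches the clinic: Mar 30, 2028 + 82 days = Jun 20, 2028.
The first dose is administered: Jun 20, 2028 + 14 days = Jul 4, 2028.
Comparing: the vials are thawed on Jun 21, 2028 vs the first dose is administered on Jul 4, 2028. Earlier: the vials are thawed.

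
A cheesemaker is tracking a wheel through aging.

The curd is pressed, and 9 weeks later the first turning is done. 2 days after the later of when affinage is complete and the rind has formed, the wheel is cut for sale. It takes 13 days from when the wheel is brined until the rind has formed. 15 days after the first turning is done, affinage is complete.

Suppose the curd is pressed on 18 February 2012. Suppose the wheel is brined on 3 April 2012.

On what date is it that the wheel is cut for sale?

8 May 2012

The curd is pressed: Feb 18, 2012.
The first turning is done: Feb 18, 2012 + 9 weeks = Apr 21, 2012.
Affinage is complete: Apr 21, 2012 + 15 days = May 6, 2012.
The wheel is brined: Apr 3, 2012.
The rind has formed: Apr 3, 2012 + 13 days = Apr 16, 2012.
Both prerequisites met — affinage is complete (May 6, 2012), the rind has formed (Apr 16, 2012); the later is May 6, 2012.
The wheel is cut for sale: May 6, 2012 + 2 days = May 8, 2012.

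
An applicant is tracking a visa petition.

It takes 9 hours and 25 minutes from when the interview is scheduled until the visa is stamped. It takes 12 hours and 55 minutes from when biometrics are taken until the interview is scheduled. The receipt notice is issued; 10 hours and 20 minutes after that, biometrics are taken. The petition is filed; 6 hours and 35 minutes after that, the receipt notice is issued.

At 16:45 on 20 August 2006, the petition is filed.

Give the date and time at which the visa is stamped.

08:00 on 22 August 2006

The petition is filed: 16:45 Aug 20, 2006.
The receipt notice is issued: 16:45 Aug 20, 2006 + 6h35m = 23:20 Aug 20, 2006.
Biometrics are taken: 23:20 Aug 20, 2006 + 10h20m = 09:40 Aug 21, 2006.
The interview is scheduled: 09:40 Aug 21, 2006 + 12h55m = 22:35 Aug 21, 2006.
The visa is stamped: 22:35 Aug 21, 2006 + 9h25m = 08:00 Aug 22, 2006.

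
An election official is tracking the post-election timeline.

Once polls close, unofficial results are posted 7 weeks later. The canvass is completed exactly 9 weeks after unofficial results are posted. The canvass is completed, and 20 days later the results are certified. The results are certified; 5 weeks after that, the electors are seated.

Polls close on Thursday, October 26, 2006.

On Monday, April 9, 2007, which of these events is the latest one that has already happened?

Polls close: Oct 26, 2006.
Unofficial results are posted: Oct 26, 2006 + 7 weeks = Dec 14, 2006.
The canvass is completed: Dec 14, 2006 + 9 weeks = Feb 15, 2007.
The results are certified: Feb 15, 2007 + 20 days = Mar 7, 2007.
The electors are seated: Mar 7, 2007 + 5 weeks = Apr 11, 2007.
Apr 9, 2007 falls between when the results are certified (Mar 7, 2007) and when the electors are seated (Apr 11, 2007).

The results are certified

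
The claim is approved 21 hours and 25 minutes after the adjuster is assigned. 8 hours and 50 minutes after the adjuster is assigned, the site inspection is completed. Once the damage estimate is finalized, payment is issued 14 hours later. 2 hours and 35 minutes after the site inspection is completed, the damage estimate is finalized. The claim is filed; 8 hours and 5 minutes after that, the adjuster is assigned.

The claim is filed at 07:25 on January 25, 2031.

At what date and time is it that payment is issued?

The claim is filed: 07:25 Jan 25, 2031.
The adjuster is assigned: 07:25 Jan 25, 2031 + 8h05m = 15:30 Jan 25, 2031.
The site inspection is completed: 15:30 Jan 25, 2031 + 8h50m = 00:20 Jan 26, 2031.
The damage estimate is finalized: 00:20 Jan 26, 2031 + 2h35m = 02:55 Jan 26, 2031.
Payment is issued: 02:55 Jan 26, 2031 + 14h = 16:55 Jan 26, 2031.

16:55 on January 26, 2031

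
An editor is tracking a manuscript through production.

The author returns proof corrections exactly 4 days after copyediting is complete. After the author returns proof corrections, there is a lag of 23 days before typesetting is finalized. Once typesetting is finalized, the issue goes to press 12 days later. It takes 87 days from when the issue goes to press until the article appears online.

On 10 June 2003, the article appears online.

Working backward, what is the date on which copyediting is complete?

The article appears online: Jun 10, 2003.
The issue goes to press: Jun 10, 2003 − 87 days = Mar 15, 2003.
Typesetting is finalized: Mar 15, 2003 − 12 days = Mar 3, 2003.
The author returns proof corrections: Mar 3, 2003 − 23 days = Feb 8, 2003.
Copyediting is complete: Feb 8, 2003 − 4 days = Feb 4, 2003.

4 February 2003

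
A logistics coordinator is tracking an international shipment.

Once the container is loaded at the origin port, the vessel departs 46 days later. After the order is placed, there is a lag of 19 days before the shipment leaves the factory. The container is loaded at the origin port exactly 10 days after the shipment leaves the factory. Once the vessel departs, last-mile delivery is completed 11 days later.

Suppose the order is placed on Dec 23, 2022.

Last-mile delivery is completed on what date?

Mar 19, 2023

The order is placed: Dec 23, 2022.
The shipment leaves the factory: Dec 23, 2022 + 19 days = Jan 11, 2023.
The container is loaded at the origin port: Jan 11, 2023 + 10 days = Jan 21, 2023.
The vessel departs: Jan 21, 2023 + 46 days = Mar 8, 2023.
Last-mile delivery is completed: Mar 8, 2023 + 11 days = Mar 19, 2023.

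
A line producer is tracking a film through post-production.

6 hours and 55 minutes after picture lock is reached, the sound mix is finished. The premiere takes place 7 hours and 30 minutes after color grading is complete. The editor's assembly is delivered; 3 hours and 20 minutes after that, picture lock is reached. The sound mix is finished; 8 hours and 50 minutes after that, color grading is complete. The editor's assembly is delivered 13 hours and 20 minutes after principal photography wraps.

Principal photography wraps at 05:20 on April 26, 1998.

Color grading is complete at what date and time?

Principal photography wraps: 05:20 Apr 26, 1998.
The editor's assembly is delivered: 05:20 Apr 26, 1998 + 13h20m = 18:40 Apr 26, 1998.
Picture lock is reached: 18:40 Apr 26, 1998 + 3h20m = 22:00 Apr 26, 1998.
The sound mix is finished: 22:00 Apr 26, 1998 + 6h55m = 04:55 Apr 27, 1998.
Color grading is complete: 04:55 Apr 27, 1998 + 8h50m = 13:45 Apr 27, 1998.

13:45 on April 27, 1998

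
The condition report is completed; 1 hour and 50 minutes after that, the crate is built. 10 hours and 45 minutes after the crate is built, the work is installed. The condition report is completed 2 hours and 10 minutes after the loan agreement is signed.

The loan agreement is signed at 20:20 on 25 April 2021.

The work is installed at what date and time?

11:05 on 26 April 2021

The loan agreement is signed: 20:20 Apr 25, 2021.
The condition report is completed: 20:20 Apr 25, 2021 + 2h10m = 22:30 Apr 25, 2021.
The crate is built: 22:30 Apr 25, 2021 + 1h50m = 00:20 Apr 26, 2021.
The work is installed: 00:20 Apr 26, 2021 + 10h45m = 11:05 Apr 26, 2021.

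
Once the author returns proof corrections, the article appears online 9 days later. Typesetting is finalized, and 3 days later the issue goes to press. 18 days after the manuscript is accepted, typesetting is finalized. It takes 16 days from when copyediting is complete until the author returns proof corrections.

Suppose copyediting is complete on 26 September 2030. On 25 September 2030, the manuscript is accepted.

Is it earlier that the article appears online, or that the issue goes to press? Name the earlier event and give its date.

The issue goes to press — 16 October 2030

Copyediting is complete: Sep 26, 2030.
The author returns proof corrections: Sep 26, 2030 + 16 days = Oct 12, 2030.
The article appears online: Oct 12, 2030 + 9 days = Oct 21, 2030.
The manuscript is accepted: Sep 25, 2030.
Typesetting is finalized: Sep 25, 2030 + 18 days = Oct 13, 2030.
The issue goes to press: Oct 13, 2030 + 3 days = Oct 16, 2030.
Comparing: the article appears online on Oct 21, 2030 vs the issue goes to press on Oct 16, 2030. Earlier: the issue goes to press.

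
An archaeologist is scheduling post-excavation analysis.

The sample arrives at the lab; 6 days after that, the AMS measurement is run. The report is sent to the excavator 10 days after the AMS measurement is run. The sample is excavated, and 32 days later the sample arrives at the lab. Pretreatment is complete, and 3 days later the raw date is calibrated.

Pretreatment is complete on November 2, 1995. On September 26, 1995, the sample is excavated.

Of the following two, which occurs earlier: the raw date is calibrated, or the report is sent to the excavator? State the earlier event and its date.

Pretreatment is complete: Nov 2, 1995.
The raw date is calibrated: Nov 2, 1995 + 3 days = Nov 5, 1995.
The sample is excavated: Sep 26, 1995.
The sample arrives at the lab: Sep 26, 1995 + 32 days = Oct 28, 1995.
The AMS measurement is run: Oct 28, 1995 + 6 days = Nov 3, 1995.
The report is sent to the excavator: Nov 3, 1995 + 10 days = Nov 13, 1995.
Comparing: the raw date is calibrated on Nov 5, 1995 vs the report is sent to the excavator on Nov 13, 1995. Earlier: the raw date is calibrated.

The raw date is calibrated — November 5, 1995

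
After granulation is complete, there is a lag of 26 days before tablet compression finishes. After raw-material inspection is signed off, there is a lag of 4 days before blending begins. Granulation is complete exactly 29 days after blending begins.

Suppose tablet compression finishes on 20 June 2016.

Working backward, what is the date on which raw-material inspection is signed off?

22 April 2016

Tablet compression finishes: Jun 20, 2016.
Granulation is complete: Jun 20, 2016 − 26 days = May 25, 2016.
Blending begins: May 25, 2016 − 29 days = Apr 26, 2016.
Raw-material inspection is signed off: Apr 26, 2016 − 4 days = Apr 22, 2016.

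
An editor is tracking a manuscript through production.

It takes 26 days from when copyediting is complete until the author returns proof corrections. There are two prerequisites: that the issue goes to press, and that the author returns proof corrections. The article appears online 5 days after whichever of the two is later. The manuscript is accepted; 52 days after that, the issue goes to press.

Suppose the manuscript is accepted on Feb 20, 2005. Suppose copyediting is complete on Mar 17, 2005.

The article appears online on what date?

Apr 18, 2005

The manuscript is accepted: Feb 20, 2005.
The issue goes to press: Feb 20, 2005 + 52 days = Apr 13, 2005.
Copyediting is complete: Mar 17, 2005.
The author returns proof corrections: Mar 17, 2005 + 26 days = Apr 12, 2005.
Both prerequisites met — the issue goes to press (Apr 13, 2005), the author returns proof corrections (Apr 12, 2005); the later is Apr 13, 2005.
The article appears online: Apr 13, 2005 + 5 days = Apr 18, 2005.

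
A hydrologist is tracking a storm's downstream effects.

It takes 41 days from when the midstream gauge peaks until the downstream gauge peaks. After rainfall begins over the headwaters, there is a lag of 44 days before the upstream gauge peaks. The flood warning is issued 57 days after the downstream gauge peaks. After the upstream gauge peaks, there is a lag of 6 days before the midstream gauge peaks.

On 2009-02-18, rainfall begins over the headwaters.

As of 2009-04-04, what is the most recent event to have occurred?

Rainfall begins over the headwaters: Feb 18, 2009.
The upstream gauge peaks: Feb 18, 2009 + 44 days = Apr 3, 2009.
The midstream gauge peaks: Apr 3, 2009 + 6 days = Apr 9, 2009.
The downstream gauge peaks: Apr 9, 2009 + 41 days = May 20, 2009.
The flood warning is issued: May 20, 2009 + 57 days = Jul 16, 2009.
Apr 4, 2009 falls between when the upstream gauge peaks (Apr 3, 2009) and when the midstream gauge peaks (Apr 9, 2009).

The upstream gauge peaks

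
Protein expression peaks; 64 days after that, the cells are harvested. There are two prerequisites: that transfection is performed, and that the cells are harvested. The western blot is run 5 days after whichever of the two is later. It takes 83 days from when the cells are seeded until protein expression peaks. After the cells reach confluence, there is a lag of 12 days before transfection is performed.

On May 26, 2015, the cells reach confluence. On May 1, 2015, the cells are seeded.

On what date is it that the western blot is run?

September 30, 2015

The cells reach confluence: May 26, 2015.
Transfection is performed: May 26, 2015 + 12 days = Jun 7, 2015.
The cells are seeded: May 1, 2015.
Protein expression peaks: May 1, 2015 + 83 days = Jul 23, 2015.
The cells are harvested: Jul 23, 2015 + 64 days = Sep 25, 2015.
Both prerequisites met — transfection is performed (Jun 7, 2015), the cells are harvested (Sep 25, 2015); the later is Sep 25, 2015.
The western blot is run: Sep 25, 2015 + 5 days = Sep 30, 2015.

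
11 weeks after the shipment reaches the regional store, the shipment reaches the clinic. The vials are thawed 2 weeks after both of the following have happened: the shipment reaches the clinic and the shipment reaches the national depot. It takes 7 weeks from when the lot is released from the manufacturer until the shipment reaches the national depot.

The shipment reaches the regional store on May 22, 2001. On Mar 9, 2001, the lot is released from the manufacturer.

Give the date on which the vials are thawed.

Aug 21, 2001

The shipment reaches the regional store: May 22, 2001.
The shipment reaches the clinic: May 22, 2001 + 11 weeks = Aug 7, 2001.
The lot is released from the manufacturer: Mar 9, 2001.
The shipment reaches the national depot: Mar 9, 2001 + 7 weeks = Apr 27, 2001.
Both prerequisites met — the shipment reaches the clinic (Aug 7, 2001), the shipment reaches the national depot (Apr 27, 2001); the later is Aug 7, 2001.
The vials are thawed: Aug 7, 2001 + 2 weeks = Aug 21, 2001.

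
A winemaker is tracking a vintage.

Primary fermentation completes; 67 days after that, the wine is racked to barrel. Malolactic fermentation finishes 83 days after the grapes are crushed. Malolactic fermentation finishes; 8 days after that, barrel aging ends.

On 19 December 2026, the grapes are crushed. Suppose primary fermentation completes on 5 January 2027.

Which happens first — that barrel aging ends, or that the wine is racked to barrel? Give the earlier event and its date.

The wine is racked to barrel — 13 March 2027

The grapes are crushed: Dec 19, 2026.
Malolactic fermentation finishes: Dec 19, 2026 + 83 days = Mar 12, 2027.
Barrel aging ends: Mar 12, 2027 + 8 days = Mar 20, 2027.
Primary fermentation completes: Jan 5, 2027.
The wine is racked to barrel: Jan 5, 2027 + 67 days = Mar 13, 2027.
Comparing: barrel aging ends on Mar 20, 2027 vs the wine is racked to barrel on Mar 13, 2027. Earlier: the wine is racked to barrel.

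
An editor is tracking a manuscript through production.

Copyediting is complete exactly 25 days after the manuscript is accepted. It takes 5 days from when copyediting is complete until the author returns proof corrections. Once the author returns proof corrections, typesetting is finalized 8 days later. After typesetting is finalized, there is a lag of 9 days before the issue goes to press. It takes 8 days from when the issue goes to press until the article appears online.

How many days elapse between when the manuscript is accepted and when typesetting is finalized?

Causal path: the manuscript is accepted → copyediting is complete → the author returns proof corrections → typesetting is finalized.
Total delay along the path: 25 + 5 + 8 = 38 days.

38 days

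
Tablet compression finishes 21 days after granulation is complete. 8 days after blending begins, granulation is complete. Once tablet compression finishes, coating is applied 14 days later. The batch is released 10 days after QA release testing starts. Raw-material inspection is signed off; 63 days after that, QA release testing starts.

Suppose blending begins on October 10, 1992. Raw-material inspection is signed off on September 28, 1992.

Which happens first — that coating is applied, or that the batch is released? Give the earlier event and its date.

Blending begins: Oct 10, 1992.
Granulation is complete: Oct 10, 1992 + 8 days = Oct 18, 1992.
Tablet compression finishes: Oct 18, 1992 + 21 days = Nov 8, 1992.
Coating is applied: Nov 8, 1992 + 14 days = Nov 22, 1992.
Raw-material inspection is signed off: Sep 28, 1992.
QA release testing starts: Sep 28, 1992 + 63 days = Nov 30, 1992.
The batch is released: Nov 30, 1992 + 10 days = Dec 10, 1992.
Comparing: coating is applied on Nov 22, 1992 vs the batch is released on Dec 10, 1992. Earlier: coating is applied.

Coating is applied — November 22, 1992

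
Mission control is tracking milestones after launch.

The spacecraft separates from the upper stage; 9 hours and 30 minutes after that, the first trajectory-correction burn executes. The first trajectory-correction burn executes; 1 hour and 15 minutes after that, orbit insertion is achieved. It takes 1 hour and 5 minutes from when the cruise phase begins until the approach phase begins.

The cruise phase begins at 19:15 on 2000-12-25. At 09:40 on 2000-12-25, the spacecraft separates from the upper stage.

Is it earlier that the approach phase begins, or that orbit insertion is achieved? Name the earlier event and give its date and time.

The cruise phase begins: 19:15 Dec 25, 2000.
The approach phase begins: 19:15 Dec 25, 2000 + 1h05m = 20:20 Dec 25, 2000.
The spacecraft separates from the upper stage: 09:40 Dec 25, 2000.
The first trajectory-correction burn executes: 09:40 Dec 25, 2000 + 9h30m = 19:10 Dec 25, 2000.
Orbit insertion is achieved: 19:10 Dec 25, 2000 + 1h15m = 20:25 Dec 25, 2000.
Comparing: the approach phase begins at 20:20 Dec 25, 2000 vs orbit insertion is achieved at 20:25 Dec 25, 2000. Earlier: the approach phase begins.

The approach phase begins — 20:20 on 2000-12-25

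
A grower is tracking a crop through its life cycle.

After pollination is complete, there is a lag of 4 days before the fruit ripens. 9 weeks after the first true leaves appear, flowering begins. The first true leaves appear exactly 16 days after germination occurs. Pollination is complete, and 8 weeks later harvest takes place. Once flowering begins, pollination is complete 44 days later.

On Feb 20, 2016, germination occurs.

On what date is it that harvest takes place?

Aug 17, 2016

Germination occurs: Feb 20, 2016.
The first true leaves appear: Feb 20, 2016 + 16 days = Mar 7, 2016.
Flowering begins: Mar 7, 2016 + 9 weeks = May 9, 2016.
Pollination is complete: May 9, 2016 + 44 days = Jun 22, 2016.
Harvest takes place: Jun 22, 2016 + 8 weeks = Aug 17, 2016.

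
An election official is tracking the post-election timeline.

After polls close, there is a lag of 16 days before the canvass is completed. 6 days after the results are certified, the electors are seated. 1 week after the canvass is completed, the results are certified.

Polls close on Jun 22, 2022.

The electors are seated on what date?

Polls close: Jun 22, 2022.
The canvass is completed: Jun 22, 2022 + 16 days = Jul 8, 2022.
The results are certified: Jul 8, 2022 + 1 week = Jul 15, 2022.
The electors are seated: Jul 15, 2022 + 6 days = Jul 21, 2022.

Jul 21, 2022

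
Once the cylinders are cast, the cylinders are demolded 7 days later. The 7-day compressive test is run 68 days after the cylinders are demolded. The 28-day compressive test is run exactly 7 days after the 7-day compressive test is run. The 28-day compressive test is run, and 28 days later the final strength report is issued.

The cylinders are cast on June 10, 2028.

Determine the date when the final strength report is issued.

September 28, 2028

The cylinders are cast: Jun 10, 2028.
The cylinders are demolded: Jun 10, 2028 + 7 days = Jun 17, 2028.
The 7-day compressive test is run: Jun 17, 2028 + 68 days = Aug 24, 2028.
The 28-day compressive test is run: Aug 24, 2028 + 7 days = Aug 31, 2028.
The final strength report is issued: Aug 31, 2028 + 28 days = Sep 28, 2028.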